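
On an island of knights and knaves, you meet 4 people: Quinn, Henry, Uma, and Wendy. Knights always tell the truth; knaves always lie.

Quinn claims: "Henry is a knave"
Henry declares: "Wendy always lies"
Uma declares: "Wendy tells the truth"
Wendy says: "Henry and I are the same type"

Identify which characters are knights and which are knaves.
Quinn is a knave.
Henry is a knight.
Uma is a knave.
Wendy is a knave.

Verification:
- Quinn (knave) says "Henry is a knave" - this is FALSE (a lie) because Henry is a knight.
- Henry (knight) says "Wendy always lies" - this is TRUE because Wendy is a knave.
- Uma (knave) says "Wendy tells the truth" - this is FALSE (a lie) because Wendy is a knave.
- Wendy (knave) says "Henry and I are the same type" - this is FALSE (a lie) because Wendy is a knave and Henry is a knight.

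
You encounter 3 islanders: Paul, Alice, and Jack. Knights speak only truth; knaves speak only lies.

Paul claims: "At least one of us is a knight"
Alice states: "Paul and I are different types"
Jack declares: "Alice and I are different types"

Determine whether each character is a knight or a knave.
Paul is a knave.
Alice is a knave.
Jack is a knave.

Verification:
- Paul (knave) says "At least one of us is a knight" - this is FALSE (a lie) because no one is a knight.
- Alice (knave) says "Paul and I are different types" - this is FALSE (a lie) because Alice is a knave and Paul is a knave.
- Jack (knave) says "Alice and I are different types" - this is FALSE (a lie) because Jack is a knave and Alice is a knave.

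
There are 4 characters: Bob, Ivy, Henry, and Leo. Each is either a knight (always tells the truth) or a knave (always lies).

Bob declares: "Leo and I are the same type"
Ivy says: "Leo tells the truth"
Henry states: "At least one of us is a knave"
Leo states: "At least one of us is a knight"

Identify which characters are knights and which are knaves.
Bob is a knave.
Ivy is a knight.
Henry is a knight.
Leo is a knight.

Verification:
- Bob (knave) says "Leo and I are the same type" - this is FALSE (a lie) because Bob is a knave and Leo is a knight.
- Ivy (knight) says "Leo tells the truth" - this is TRUE because Leo is a knight.
- Henry (knight) says "At least one of us is a knave" - this is TRUE because Bob is a knave.
- Leo (knight) says "At least one of us is a knight" - this is TRUE because Ivy, Henry, and Leo are knights.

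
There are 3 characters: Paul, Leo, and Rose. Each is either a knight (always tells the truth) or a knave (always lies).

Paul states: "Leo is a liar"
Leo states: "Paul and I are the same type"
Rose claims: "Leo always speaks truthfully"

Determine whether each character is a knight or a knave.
Paul is a knight.
Leo is a knave.
Rose is a knave.

Verification:
- Paul (knight) says "Leo is a liar" - this is TRUE because Leo is a knave.
- Leo (knave) says "Paul and I are the same type" - this is FALSE (a lie) because Leo is a knave and Paul is a knight.
- Rose (knave) says "Leo always speaks truthfully" - this is FALSE (a lie) because Leo is a knave.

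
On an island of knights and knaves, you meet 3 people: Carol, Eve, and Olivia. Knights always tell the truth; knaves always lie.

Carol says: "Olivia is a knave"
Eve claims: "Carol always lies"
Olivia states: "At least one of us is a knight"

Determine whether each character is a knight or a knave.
Carol is a knave.
Eve is a knight.
Olivia is a knight.

Verification:
- Carol (knave) says "Olivia is a knave" - this is FALSE (a lie) because Olivia is a knight.
- Eve (knight) says "Carol always lies" - this is TRUE because Carol is a knave.
- Olivia (knight) says "At least one of us is a knight" - this is TRUE because Eve and Olivia are knights.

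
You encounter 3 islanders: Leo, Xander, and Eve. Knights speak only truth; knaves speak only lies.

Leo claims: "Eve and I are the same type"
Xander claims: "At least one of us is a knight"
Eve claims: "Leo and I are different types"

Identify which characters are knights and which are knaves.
Leo is a knave.
Xander is a knight.
Eve is a knight.

Verification:
- Leo (knave) says "Eve and I are the same type" - this is FALSE (a lie) because Leo is a knave and Eve is a knight.
- Xander (knight) says "At least one of us is a knight" - this is TRUE because Xander and Eve are knights.
- Eve (knight) says "Leo and I are different types" - this is TRUE because Eve is a knight and Leo is a knave.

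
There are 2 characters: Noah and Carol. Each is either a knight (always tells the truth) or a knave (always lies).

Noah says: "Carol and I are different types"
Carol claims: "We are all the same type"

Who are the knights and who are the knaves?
Noah is a knight.
Carol is a knave.

Verification:
- Noah (knight) says "Carol and I are different types" - this is TRUE because Noah is a knight and Carol is a knave.
- Carol (knave) says "We are all the same type" - this is FALSE (a lie) because Noah is a knight and Carol is a knave.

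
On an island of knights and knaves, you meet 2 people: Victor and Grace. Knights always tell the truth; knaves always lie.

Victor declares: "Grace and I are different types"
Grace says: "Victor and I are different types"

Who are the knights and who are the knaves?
Victor is a knave.
Grace is a knave.

Verification:
- Victor (knave) says "Grace and I are different types" - this is FALSE (a lie) because Victor is a knave and Grace is a knave.
- Grace (knave) says "Victor and I are different types" - this is FALSE (a lie) because Grace is a knave and Victor is a knave.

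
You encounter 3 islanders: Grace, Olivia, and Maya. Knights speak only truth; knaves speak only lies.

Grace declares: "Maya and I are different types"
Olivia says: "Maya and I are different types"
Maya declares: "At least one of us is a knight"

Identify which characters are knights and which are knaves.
Grace is a knave.
Olivia is a knave.
Maya is a knave.

Verification:
- Grace (knave) says "Maya and I are different types" - this is FALSE (a lie) because Grace is a knave and Maya is a knave.
- Olivia (knave) says "Maya and I are different types" - this is FALSE (a lie) because Olivia is a knave and Maya is a knave.
- Maya (knave) says "At least one of us is a knight" - this is FALSE (a lie) because no one is a knight.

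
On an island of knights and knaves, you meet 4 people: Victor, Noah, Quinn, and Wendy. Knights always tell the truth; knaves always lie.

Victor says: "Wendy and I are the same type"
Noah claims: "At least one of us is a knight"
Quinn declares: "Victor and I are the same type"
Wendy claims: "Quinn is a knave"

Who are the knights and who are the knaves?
Victor is a knight.
Noah is a knight.
Quinn is a knave.
Wendy is a knight.

Verification:
- Victor (knight) says "Wendy and I are the same type" - this is TRUE because Victor is a knight and Wendy is a knight.
- Noah (knight) says "At least one of us is a knight" - this is TRUE because Victor, Noah, and Wendy are knights.
- Quinn (knave) says "Victor and I are the same type" - this is FALSE (a lie) because Quinn is a knave and Victor is a knight.
- Wendy (knight) says "Quinn is a knave" - this is TRUE because Quinn is a knave.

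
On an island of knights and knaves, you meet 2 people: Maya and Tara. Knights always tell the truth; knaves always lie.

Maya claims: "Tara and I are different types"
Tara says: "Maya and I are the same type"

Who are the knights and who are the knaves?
Maya is a knight.
Tara is a knave.

Verification:
- Maya (knight) says "Tara and I are different types" - this is TRUE because Maya is a knight and Tara is a knave.
- Tara (knave) says "Maya and I are the same type" - this is FALSE (a lie) because Tara is a knave and Maya is a knight.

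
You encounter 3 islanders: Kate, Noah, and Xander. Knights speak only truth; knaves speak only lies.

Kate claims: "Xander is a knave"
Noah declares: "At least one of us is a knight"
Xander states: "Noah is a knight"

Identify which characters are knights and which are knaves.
Kate is a knave.
Noah is a knight.
Xander is a knight.

Verification:
- Kate (knave) says "Xander is a knave" - this is FALSE (a lie) because Xander is a knight.
- Noah (knight) says "At least one of us is a knight" - this is TRUE because Noah and Xander are knights.
- Xander (knight) says "Noah is a knight" - this is TRUE because Noah is a knight.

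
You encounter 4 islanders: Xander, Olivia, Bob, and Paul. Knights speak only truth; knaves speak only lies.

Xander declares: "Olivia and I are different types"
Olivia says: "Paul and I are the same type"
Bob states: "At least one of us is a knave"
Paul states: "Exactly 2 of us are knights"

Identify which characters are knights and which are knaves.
Xander is a knave.
Olivia is a knave.
Bob is a knight.
Paul is a knight.

Verification:
- Xander (knave) says "Olivia and I are different types" - this is FALSE (a lie) because Xander is a knave and Olivia is a knave.
- Olivia (knave) says "Paul and I are the same type" - this is FALSE (a lie) because Olivia is a knave and Paul is a knight.
- Bob (knight) says "At least one of us is a knave" - this is TRUE because Xander and Olivia are knaves.
- Paul (knight) says "Exactly 2 of us are knights" - this is TRUE because there are 2 knights.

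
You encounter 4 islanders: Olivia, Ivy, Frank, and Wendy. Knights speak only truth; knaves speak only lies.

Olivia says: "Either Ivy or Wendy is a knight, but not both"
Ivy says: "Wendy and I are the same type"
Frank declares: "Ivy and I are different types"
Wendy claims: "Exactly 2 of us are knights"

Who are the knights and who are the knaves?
Olivia is a knight.
Ivy is a knave.
Frank is a knave.
Wendy is a knight.

Verification:
- Olivia (knight) says "Either Ivy or Wendy is a knight, but not both" - this is TRUE because Ivy is a knave and Wendy is a knight.
- Ivy (knave) says "Wendy and I are the same type" - this is FALSE (a lie) because Ivy is a knave and Wendy is a knight.
- Frank (knave) says "Ivy and I are different types" - this is FALSE (a lie) because Frank is a knave and Ivy is a knave.
- Wendy (knight) says "Exactly 2 of us are knights" - this is TRUE because there are 2 knights.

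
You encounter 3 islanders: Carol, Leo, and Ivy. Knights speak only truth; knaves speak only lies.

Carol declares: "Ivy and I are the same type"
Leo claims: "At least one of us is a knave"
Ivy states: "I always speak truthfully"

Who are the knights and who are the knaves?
Carol is a knave.
Leo is a knight.
Ivy is a knight.

Verification:
- Carol (knave) says "Ivy and I are the same type" - this is FALSE (a lie) because Carol is a knave and Ivy is a knight.
- Leo (knight) says "At least one of us is a knave" - this is TRUE because Carol is a knave.
- Ivy (knight) says "I always speak truthfully" - this is TRUE because Ivy is a knight.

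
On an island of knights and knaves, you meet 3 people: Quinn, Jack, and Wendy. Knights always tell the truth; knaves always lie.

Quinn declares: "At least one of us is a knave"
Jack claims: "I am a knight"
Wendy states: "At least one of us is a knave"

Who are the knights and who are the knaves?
Quinn is a knight.
Jack is a knave.
Wendy is a knight.

Verification:
- Quinn (knight) says "At least one of us is a knave" - this is TRUE because Jack is a knave.
- Jack (knave) says "I am a knight" - this is FALSE (a lie) because Jack is a knave.
- Wendy (knight) says "At least one of us is a knave" - this is TRUE because Jack is a knave.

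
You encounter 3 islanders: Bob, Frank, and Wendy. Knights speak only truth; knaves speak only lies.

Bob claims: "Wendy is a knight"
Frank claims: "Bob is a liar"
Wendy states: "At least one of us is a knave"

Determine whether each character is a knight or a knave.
Bob is a knight.
Frank is a knave.
Wendy is a knight.

Verification:
- Bob (knight) says "Wendy is a knight" - this is TRUE because Wendy is a knight.
- Frank (knave) says "Bob is a liar" - this is FALSE (a lie) because Bob is a knight.
- Wendy (knight) says "At least one of us is a knave" - this is TRUE because Frank is a knave.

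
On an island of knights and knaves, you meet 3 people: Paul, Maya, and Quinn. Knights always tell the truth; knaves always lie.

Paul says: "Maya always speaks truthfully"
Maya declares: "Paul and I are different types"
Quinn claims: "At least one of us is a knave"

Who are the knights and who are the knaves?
Paul is a knave.
Maya is a knave.
Quinn is a knight.

Verification:
- Paul (knave) says "Maya always speaks truthfully" - this is FALSE (a lie) because Maya is a knave.
- Maya (knave) says "Paul and I are different types" - this is FALSE (a lie) because Maya is a knave and Paul is a knave.
- Quinn (knight) says "At least one of us is a knave" - this is TRUE because Paul and Maya are knaves.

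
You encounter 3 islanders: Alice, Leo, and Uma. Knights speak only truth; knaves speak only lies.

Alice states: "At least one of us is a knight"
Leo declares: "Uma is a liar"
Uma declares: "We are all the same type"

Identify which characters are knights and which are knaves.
Alice is a knight.
Leo is a knight.
Uma is a knave.

Verification:
- Alice (knight) says "At least one of us is a knight" - this is TRUE because Alice and Leo are knights.
- Leo (knight) says "Uma is a liar" - this is TRUE because Uma is a knave.
- Uma (knave) says "We are all the same type" - this is FALSE (a lie) because Alice and Leo are knights and Uma is a knave.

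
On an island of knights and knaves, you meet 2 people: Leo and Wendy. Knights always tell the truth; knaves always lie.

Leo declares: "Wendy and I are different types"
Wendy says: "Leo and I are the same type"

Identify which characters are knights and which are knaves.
Leo is a knight.
Wendy is a knave.

Verification:
- Leo (knight) says "Wendy and I are different types" - this is TRUE because Leo is a knight and Wendy is a knave.
- Wendy (knave) says "Leo and I are the same type" - this is FALSE (a lie) because Wendy is a knave and Leo is a knight.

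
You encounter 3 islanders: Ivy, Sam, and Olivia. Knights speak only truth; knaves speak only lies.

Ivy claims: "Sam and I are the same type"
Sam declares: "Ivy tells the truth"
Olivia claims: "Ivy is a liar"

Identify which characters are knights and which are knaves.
Ivy is a knight.
Sam is a knight.
Olivia is a knave.

Verification:
- Ivy (knight) says "Sam and I are the same type" - this is TRUE because Ivy is a knight and Sam is a knight.
- Sam (knight) says "Ivy tells the truth" - this is TRUE because Ivy is a knight.
- Olivia (knave) says "Ivy is a liar" - this is FALSE (a lie) because Ivy is a knight.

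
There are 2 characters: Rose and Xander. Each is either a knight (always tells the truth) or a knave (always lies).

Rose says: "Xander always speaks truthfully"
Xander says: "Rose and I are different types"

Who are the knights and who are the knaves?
Rose is a knave.
Xander is a knave.

Verification:
- Rose (knave) says "Xander always speaks truthfully" - this is FALSE (a lie) because Xander is a knave.
- Xander (knave) says "Rose and I are different types" - this is FALSE (a lie) because Xander is a knave and Rose is a knave.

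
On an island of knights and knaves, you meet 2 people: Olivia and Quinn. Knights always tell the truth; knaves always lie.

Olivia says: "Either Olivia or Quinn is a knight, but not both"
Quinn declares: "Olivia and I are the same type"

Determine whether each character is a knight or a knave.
Olivia is a knight.
Quinn is a knave.

Verification:
- Olivia (knight) says "Either Olivia or Quinn is a knight, but not both" - this is TRUE because Olivia is a knight and Quinn is a knave.
- Quinn (knave) says "Olivia and I are the same type" - this is FALSE (a lie) because Quinn is a knave and Olivia is a knight.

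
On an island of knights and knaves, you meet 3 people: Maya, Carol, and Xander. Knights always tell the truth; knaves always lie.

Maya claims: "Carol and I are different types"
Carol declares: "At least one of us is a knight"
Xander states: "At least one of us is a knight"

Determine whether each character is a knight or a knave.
Maya is a knave.
Carol is a knave.
Xander is a knave.

Verification:
- Maya (knave) says "Carol and I are different types" - this is FALSE (a lie) because Maya is a knave and Carol is a knave.
- Carol (knave) says "At least one of us is a knight" - this is FALSE (a lie) because no one is a knight.
- Xander (knave) says "At least one of us is a knight" - this is FALSE (a lie) because no one is a knight.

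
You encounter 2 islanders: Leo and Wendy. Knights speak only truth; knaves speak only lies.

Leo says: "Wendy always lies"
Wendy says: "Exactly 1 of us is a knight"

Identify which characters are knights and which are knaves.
Leo is a knave.
Wendy is a knight.

Verification:
- Leo (knave) says "Wendy always lies" - this is FALSE (a lie) because Wendy is a knight.
- Wendy (knight) says "Exactly 1 of us is a knight" - this is TRUE because there are 1 knights.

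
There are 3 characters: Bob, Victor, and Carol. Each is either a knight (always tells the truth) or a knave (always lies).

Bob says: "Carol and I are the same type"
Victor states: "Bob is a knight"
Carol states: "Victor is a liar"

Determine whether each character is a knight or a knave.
Bob is a knave.
Victor is a knave.
Carol is a knight.

Verification:
- Bob (knave) says "Carol and I are the same type" - this is FALSE (a lie) because Bob is a knave and Carol is a knight.
- Victor (knave) says "Bob is a knight" - this is FALSE (a lie) because Bob is a knave.
- Carol (knight) says "Victor is a liar" - this is TRUE because Victor is a knave.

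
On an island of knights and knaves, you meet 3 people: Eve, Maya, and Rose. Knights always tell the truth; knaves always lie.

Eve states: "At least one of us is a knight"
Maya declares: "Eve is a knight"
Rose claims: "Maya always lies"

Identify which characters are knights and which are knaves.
Eve is a knight.
Maya is a knight.
Rose is a knave.

Verification:
- Eve (knight) says "At least one of us is a knight" - this is TRUE because Eve and Maya are knights.
- Maya (knight) says "Eve is a knight" - this is TRUE because Eve is a knight.
- Rose (knave) says "Maya always lies" - this is FALSE (a lie) because Maya is a knight.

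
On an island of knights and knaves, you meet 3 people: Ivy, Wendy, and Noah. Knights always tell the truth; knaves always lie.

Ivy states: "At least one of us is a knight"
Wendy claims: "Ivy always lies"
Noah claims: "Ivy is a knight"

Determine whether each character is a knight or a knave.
Ivy is a knight.
Wendy is a knave.
Noah is a knight.

Verification:
- Ivy (knight) says "At least one of us is a knight" - this is TRUE because Ivy and Noah are knights.
- Wendy (knave) says "Ivy always lies" - this is FALSE (a lie) because Ivy is a knight.
- Noah (knight) says "Ivy is a knight" - this is TRUE because Ivy is a knight.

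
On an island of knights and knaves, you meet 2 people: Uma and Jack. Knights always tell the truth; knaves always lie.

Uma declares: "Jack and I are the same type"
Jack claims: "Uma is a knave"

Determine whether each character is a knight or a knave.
Uma is a knave.
Jack is a knight.

Verification:
- Uma (knave) says "Jack and I are the same type" - this is FALSE (a lie) because Uma is a knave and Jack is a knight.
- Jack (knight) says "Uma is a knave" - this is TRUE because Uma is a knave.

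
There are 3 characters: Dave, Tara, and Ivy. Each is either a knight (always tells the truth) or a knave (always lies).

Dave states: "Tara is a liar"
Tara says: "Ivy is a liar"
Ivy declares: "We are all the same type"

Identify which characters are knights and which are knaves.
Dave is a knave.
Tara is a knight.
Ivy is a knave.

Verification:
- Dave (knave) says "Tara is a liar" - this is FALSE (a lie) because Tara is a knight.
- Tara (knight) says "Ivy is a liar" - this is TRUE because Ivy is a knave.
- Ivy (knave) says "We are all the same type" - this is FALSE (a lie) because Tara is a knight and Dave and Ivy are knaves.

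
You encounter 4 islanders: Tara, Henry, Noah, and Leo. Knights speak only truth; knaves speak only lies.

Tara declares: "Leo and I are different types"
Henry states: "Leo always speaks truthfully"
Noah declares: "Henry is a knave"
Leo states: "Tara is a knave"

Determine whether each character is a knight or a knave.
Tara is a knight.
Henry is a knave.
Noah is a knight.
Leo is a knave.

Verification:
- Tara (knight) says "Leo and I are different types" - this is TRUE because Tara is a knight and Leo is a knave.
- Henry (knave) says "Leo always speaks truthfully" - this is FALSE (a lie) because Leo is a knave.
- Noah (knight) says "Henry is a knave" - this is TRUE because Henry is a knave.
- Leo (knave) says "Tara is a knave" - this is FALSE (a lie) because Tara is a knight.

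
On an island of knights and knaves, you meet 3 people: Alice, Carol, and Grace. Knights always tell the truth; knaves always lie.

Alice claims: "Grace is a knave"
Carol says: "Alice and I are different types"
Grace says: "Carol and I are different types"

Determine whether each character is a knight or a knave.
Alice is a knave.
Carol is a knave.
Grace is a knight.

Verification:
- Alice (knave) says "Grace is a knave" - this is FALSE (a lie) because Grace is a knight.
- Carol (knave) says "Alice and I are different types" - this is FALSE (a lie) because Carol is a knave and Alice is a knave.
- Grace (knight) says "Carol and I are different types" - this is TRUE because Grace is a knight and Carol is a knave.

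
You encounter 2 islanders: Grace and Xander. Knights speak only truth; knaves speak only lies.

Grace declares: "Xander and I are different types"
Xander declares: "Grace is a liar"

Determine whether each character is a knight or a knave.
Grace is a knight.
Xander is a knave.

Verification:
- Grace (knight) says "Xander and I are different types" - this is TRUE because Grace is a knight and Xander is a knave.
- Xander (knave) says "Grace is a liar" - this is FALSE (a lie) because Grace is a knight.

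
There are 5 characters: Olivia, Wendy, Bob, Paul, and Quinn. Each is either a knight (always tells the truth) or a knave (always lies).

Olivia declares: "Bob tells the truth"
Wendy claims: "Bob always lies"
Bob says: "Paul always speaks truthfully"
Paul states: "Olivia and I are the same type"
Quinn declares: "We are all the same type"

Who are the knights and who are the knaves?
Olivia is a knight.
Wendy is a knave.
Bob is a knight.
Paul is a knight.
Quinn is a knave.

Verification:
- Olivia (knight) says "Bob tells the truth" - this is TRUE because Bob is a knight.
- Wendy (knave) says "Bob always lies" - this is FALSE (a lie) because Bob is a knight.
- Bob (knight) says "Paul always speaks truthfully" - this is TRUE because Paul is a knight.
- Paul (knight) says "Olivia and I are the same type" - this is TRUE because Paul is a knight and Olivia is a knight.
- Quinn (knave) says "We are all the same type" - this is FALSE (a lie) because Olivia, Bob, and Paul are knights and Wendy and Quinn are knaves.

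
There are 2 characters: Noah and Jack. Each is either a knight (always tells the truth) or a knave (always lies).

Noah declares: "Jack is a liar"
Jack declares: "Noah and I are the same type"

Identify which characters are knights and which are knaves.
Noah is a knight.
Jack is a knave.

Verification:
- Noah (knight) says "Jack is a liar" - this is TRUE because Jack is a knave.
- Jack (knave) says "Noah and I are the same type" - this is FALSE (a lie) because Jack is a knave and Noah is a knight.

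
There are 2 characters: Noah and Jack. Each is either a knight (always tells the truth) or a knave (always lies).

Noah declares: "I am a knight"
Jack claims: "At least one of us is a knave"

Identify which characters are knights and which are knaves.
Noah is a knave.
Jack is a knight.

Verification:
- Noah (knave) says "I am a knight" - this is FALSE (a lie) because Noah is a knave.
- Jack (knight) says "At least one of us is a knave" - this is TRUE because Noah is a knave.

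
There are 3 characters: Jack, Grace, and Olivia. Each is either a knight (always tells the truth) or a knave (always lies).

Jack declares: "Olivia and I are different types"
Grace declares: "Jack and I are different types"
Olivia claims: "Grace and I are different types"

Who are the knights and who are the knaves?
Jack is a knave.
Grace is a knave.
Olivia is a knave.

Verification:
- Jack (knave) says "Olivia and I are different types" - this is FALSE (a lie) because Jack is a knave and Olivia is a knave.
- Grace (knave) says "Jack and I are different types" - this is FALSE (a lie) because Grace is a knave and Jack is a knave.
- Olivia (knave) says "Grace and I are different types" - this is FALSE (a lie) because Olivia is a knave and Grace is a knave.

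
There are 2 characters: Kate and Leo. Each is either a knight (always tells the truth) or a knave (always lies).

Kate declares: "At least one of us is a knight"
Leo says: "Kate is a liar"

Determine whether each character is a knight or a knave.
Kate is a knight.
Leo is a knave.

Verification:
- Kate (knight) says "At least one of us is a knight" - this is TRUE because Kate is a knight.
- Leo (knave) says "Kate is a liar" - this is FALSE (a lie) because Kate is a knight.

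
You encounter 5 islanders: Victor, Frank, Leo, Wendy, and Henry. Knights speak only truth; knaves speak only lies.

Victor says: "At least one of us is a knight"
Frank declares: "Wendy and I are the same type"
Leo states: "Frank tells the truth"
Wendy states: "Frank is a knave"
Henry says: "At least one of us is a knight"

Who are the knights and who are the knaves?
Victor is a knight.
Frank is a knave.
Leo is a knave.
Wendy is a knight.
Henry is a knight.

Verification:
- Victor (knight) says "At least one of us is a knight" - this is TRUE because Victor, Wendy, and Henry are knights.
- Frank (knave) says "Wendy and I are the same type" - this is FALSE (a lie) because Frank is a knave and Wendy is a knight.
- Leo (knave) says "Frank tells the truth" - this is FALSE (a lie) because Frank is a knave.
- Wendy (knight) says "Frank is a knave" - this is TRUE because Frank is a knave.
- Henry (knight) says "At least one of us is a knight" - this is TRUE because Victor, Wendy, and Henry are knights.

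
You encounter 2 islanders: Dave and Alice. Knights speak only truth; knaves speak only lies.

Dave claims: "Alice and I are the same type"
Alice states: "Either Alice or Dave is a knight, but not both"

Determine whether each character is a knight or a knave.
Dave is a knave.
Alice is a knight.

Verification:
- Dave (knave) says "Alice and I are the same type" - this is FALSE (a lie) because Dave is a knave and Alice is a knight.
- Alice (knight) says "Either Alice or Dave is a knight, but not both" - this is TRUE because Alice is a knight and Dave is a knave.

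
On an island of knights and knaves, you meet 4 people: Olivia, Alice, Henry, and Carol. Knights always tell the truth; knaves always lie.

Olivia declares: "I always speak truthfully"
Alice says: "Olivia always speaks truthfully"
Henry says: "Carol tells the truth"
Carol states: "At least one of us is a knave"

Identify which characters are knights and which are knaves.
Olivia is a knave.
Alice is a knave.
Henry is a knight.
Carol is a knight.

Verification:
- Olivia (knave) says "I always speak truthfully" - this is FALSE (a lie) because Olivia is a knave.
- Alice (knave) says "Olivia always speaks truthfully" - this is FALSE (a lie) because Olivia is a knave.
- Henry (knight) says "Carol tells the truth" - this is TRUE because Carol is a knight.
- Carol (knight) says "At least one of us is a knave" - this is TRUE because Olivia and Alice are knaves.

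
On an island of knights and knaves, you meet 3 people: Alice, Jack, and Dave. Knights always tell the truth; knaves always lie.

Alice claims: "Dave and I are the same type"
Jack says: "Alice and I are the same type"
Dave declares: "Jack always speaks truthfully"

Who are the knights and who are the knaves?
Alice is a knight.
Jack is a knight.
Dave is a knight.

Verification:
- Alice (knight) says "Dave and I are the same type" - this is TRUE because Alice is a knight and Dave is a knight.
- Jack (knight) says "Alice and I are the same type" - this is TRUE because Jack is a knight and Alice is a knight.
- Dave (knight) says "Jack always speaks truthfully" - this is TRUE because Jack is a knight.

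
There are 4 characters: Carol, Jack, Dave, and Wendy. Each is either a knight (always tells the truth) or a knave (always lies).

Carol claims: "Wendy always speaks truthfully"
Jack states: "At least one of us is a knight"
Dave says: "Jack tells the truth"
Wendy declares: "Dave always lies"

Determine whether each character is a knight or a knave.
Carol is a knave.
Jack is a knight.
Dave is a knight.
Wendy is a knave.

Verification:
- Carol (knave) says "Wendy always speaks truthfully" - this is FALSE (a lie) because Wendy is a knave.
- Jack (knight) says "At least one of us is a knight" - this is TRUE because Jack and Dave are knights.
- Dave (knight) says "Jack tells the truth" - this is TRUE because Jack is a knight.
- Wendy (knave) says "Dave always lies" - this is FALSE (a lie) because Dave is a knight.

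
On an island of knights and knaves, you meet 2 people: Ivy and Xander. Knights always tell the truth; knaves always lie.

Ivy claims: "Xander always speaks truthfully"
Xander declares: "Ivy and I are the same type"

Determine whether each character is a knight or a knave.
Ivy is a knight.
Xander is a knight.

Verification:
- Ivy (knight) says "Xander always speaks truthfully" - this is TRUE because Xander is a knight.
- Xander (knight) says "Ivy and I are the same type" - this is TRUE because Xander is a knight and Ivy is a knight.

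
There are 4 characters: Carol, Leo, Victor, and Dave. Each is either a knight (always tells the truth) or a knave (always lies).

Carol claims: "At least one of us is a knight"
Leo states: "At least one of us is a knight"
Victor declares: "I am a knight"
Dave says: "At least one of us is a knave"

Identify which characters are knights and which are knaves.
Carol is a knight.
Leo is a knight.
Victor is a knave.
Dave is a knight.

Verification:
- Carol (knight) says "At least one of us is a knight" - this is TRUE because Carol, Leo, and Dave are knights.
- Leo (knight) says "At least one of us is a knight" - this is TRUE because Carol, Leo, and Dave are knights.
- Victor (knave) says "I am a knight" - this is FALSE (a lie) because Victor is a knave.
- Dave (knight) says "At least one of us is a knave" - this is TRUE because Victor is a knave.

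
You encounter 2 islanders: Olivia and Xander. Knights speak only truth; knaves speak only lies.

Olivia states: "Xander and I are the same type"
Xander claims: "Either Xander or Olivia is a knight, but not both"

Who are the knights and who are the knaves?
Olivia is a knave.
Xander is a knight.

Verification:
- Olivia (knave) says "Xander and I are the same type" - this is FALSE (a lie) because Olivia is a knave and Xander is a knight.
- Xander (knight) says "Either Xander or Olivia is a knight, but not both" - this is TRUE because Xander is a knight and Olivia is a knave.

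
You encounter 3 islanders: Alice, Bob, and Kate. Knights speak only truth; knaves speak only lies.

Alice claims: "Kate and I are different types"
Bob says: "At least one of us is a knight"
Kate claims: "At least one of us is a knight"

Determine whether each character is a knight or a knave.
Alice is a knave.
Bob is a knave.
Kate is a knave.

Verification:
- Alice (knave) says "Kate and I are different types" - this is FALSE (a lie) because Alice is a knave and Kate is a knave.
- Bob (knave) says "At least one of us is a knight" - this is FALSE (a lie) because no one is a knight.
- Kate (knave) says "At least one of us is a knight" - this is FALSE (a lie) because no one is a knight.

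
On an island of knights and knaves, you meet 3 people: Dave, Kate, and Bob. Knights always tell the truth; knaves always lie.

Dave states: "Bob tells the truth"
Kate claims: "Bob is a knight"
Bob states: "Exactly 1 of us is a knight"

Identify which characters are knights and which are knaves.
Dave is a knave.
Kate is a knave.
Bob is a knave.

Verification:
- Dave (knave) says "Bob tells the truth" - this is FALSE (a lie) because Bob is a knave.
- Kate (knave) says "Bob is a knight" - this is FALSE (a lie) because Bob is a knave.
- Bob (knave) says "Exactly 1 of us is a knight" - this is FALSE (a lie) because there are 0 knights.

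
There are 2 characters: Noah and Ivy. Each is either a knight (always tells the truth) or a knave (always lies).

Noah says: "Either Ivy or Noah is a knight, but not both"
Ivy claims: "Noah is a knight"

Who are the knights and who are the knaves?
Noah is a knave.
Ivy is a knave.

Verification:
- Noah (knave) says "Either Ivy or Noah is a knight, but not both" - this is FALSE (a lie) because Ivy is a knave and Noah is a knave.
- Ivy (knave) says "Noah is a knight" - this is FALSE (a lie) because Noah is a knave.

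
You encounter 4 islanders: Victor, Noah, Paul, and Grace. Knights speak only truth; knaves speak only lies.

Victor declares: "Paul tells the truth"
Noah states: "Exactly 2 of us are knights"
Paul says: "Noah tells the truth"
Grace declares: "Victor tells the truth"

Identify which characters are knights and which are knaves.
Victor is a knave.
Noah is a knave.
Paul is a knave.
Grace is a knave.

Verification:
- Victor (knave) says "Paul tells the truth" - this is FALSE (a lie) because Paul is a knave.
- Noah (knave) says "Exactly 2 of us are knights" - this is FALSE (a lie) because there are 0 knights.
- Paul (knave) says "Noah tells the truth" - this is FALSE (a lie) because Noah is a knave.
- Grace (knave) says "Victor tells the truth" - this is FALSE (a lie) because Victor is a knave.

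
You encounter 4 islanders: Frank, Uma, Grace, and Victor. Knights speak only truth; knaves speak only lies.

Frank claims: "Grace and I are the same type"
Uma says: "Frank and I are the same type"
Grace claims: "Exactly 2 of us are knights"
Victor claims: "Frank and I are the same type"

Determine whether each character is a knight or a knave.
Frank is a knight.
Uma is a knave.
Grace is a knight.
Victor is a knave.

Verification:
- Frank (knight) says "Grace and I are the same type" - this is TRUE because Frank is a knight and Grace is a knight.
- Uma (knave) says "Frank and I are the same type" - this is FALSE (a lie) because Uma is a knave and Frank is a knight.
- Grace (knight) says "Exactly 2 of us are knights" - this is TRUE because there are 2 knights.
- Victor (knave) says "Frank and I are the same type" - this is FALSE (a lie) because Victor is a knave and Frank is a knight.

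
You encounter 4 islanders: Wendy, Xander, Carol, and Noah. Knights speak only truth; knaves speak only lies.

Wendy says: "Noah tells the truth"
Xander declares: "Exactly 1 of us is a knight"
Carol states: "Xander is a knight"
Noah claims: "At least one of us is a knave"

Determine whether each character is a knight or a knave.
Wendy is a knight.
Xander is a knave.
Carol is a knave.
Noah is a knight.

Verification:
- Wendy (knight) says "Noah tells the truth" - this is TRUE because Noah is a knight.
- Xander (knave) says "Exactly 1 of us is a knight" - this is FALSE (a lie) because there are 2 knights.
- Carol (knave) says "Xander is a knight" - this is FALSE (a lie) because Xander is a knave.
- Noah (knight) says "At least one of us is a knave" - this is TRUE because Xander and Carol are knaves.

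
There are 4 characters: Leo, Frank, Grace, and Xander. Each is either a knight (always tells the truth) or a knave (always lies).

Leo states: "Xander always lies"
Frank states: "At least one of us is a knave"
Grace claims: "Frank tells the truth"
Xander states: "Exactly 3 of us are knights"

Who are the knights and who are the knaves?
Leo is a knave.
Frank is a knight.
Grace is a knight.
Xander is a knight.

Verification:
- Leo (knave) says "Xander always lies" - this is FALSE (a lie) because Xander is a knight.
- Frank (knight) says "At least one of us is a knave" - this is TRUE because Leo is a knave.
- Grace (knight) says "Frank tells the truth" - this is TRUE because Frank is a knight.
- Xander (knight) says "Exactly 3 of us are knights" - this is TRUE because there are 3 knights.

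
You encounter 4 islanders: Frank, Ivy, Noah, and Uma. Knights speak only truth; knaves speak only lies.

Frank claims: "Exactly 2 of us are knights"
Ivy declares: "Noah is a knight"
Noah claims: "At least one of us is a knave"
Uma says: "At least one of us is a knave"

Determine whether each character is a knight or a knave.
Frank is a knave.
Ivy is a knight.
Noah is a knight.
Uma is a knight.

Verification:
- Frank (knave) says "Exactly 2 of us are knights" - this is FALSE (a lie) because there are 3 knights.
- Ivy (knight) says "Noah is a knight" - this is TRUE because Noah is a knight.
- Noah (knight) says "At least one of us is a knave" - this is TRUE because Frank is a knave.
- Uma (knight) says "At least one of us is a knave" - this is TRUE because Frank is a knave.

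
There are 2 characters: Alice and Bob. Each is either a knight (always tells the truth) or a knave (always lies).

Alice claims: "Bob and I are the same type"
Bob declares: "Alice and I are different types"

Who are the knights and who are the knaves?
Alice is a knave.
Bob is a knight.

Verification:
- Alice (knave) says "Bob and I are the same type" - this is FALSE (a lie) because Alice is a knave and Bob is a knight.
- Bob (knight) says "Alice and I are different types" - this is TRUE because Bob is a knight and Alice is a knave.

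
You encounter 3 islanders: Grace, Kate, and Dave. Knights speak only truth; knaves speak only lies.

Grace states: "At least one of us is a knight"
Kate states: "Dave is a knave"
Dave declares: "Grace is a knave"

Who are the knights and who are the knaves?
Grace is a knight.
Kate is a knight.
Dave is a knave.

Verification:
- Grace (knight) says "At least one of us is a knight" - this is TRUE because Grace and Kate are knights.
- Kate (knight) says "Dave is a knave" - this is TRUE because Dave is a knave.
- Dave (knave) says "Grace is a knave" - this is FALSE (a lie) because Grace is a knight.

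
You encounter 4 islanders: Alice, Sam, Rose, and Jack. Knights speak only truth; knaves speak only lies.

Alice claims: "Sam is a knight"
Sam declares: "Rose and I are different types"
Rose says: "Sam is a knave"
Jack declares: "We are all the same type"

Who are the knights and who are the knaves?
Alice is a knight.
Sam is a knight.
Rose is a knave.
Jack is a knave.

Verification:
- Alice (knight) says "Sam is a knight" - this is TRUE because Sam is a knight.
- Sam (knight) says "Rose and I are different types" - this is TRUE because Sam is a knight and Rose is a knave.
- Rose (knave) says "Sam is a knave" - this is FALSE (a lie) because Sam is a knight.
- Jack (knave) says "We are all the same type" - this is FALSE (a lie) because Alice and Sam are knights and Rose and Jack are knaves.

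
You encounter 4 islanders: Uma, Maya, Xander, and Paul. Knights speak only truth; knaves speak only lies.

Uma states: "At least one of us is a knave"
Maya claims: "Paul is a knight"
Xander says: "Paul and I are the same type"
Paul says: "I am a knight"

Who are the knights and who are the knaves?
Uma is a knight.
Maya is a knight.
Xander is a knave.
Paul is a knight.

Verification:
- Uma (knight) says "At least one of us is a knave" - this is TRUE because Xander is a knave.
- Maya (knight) says "Paul is a knight" - this is TRUE because Paul is a knight.
- Xander (knave) says "Paul and I are the same type" - this is FALSE (a lie) because Xander is a knave and Paul is a knight.
- Paul (knight) says "I am a knight" - this is TRUE because Paul is a knight.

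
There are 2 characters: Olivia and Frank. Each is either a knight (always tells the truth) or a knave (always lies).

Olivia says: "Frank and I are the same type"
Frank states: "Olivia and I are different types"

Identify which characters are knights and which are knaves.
Olivia is a knave.
Frank is a knight.

Verification:
- Olivia (knave) says "Frank and I are the same type" - this is FALSE (a lie) because Olivia is a knave and Frank is a knight.
- Frank (knight) says "Olivia and I are different types" - this is TRUE because Frank is a knight and Olivia is a knave.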